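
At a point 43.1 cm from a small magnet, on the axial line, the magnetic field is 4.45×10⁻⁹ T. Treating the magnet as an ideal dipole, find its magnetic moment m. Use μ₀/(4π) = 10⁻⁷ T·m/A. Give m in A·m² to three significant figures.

On axis B = (μ₀/4π)·2m/r³, so m = Br³·4π/(μ₀·2).
m = (4.45×10⁻⁹)·(0.431)³ / (2·10⁻⁷) = 0.001781 A·m².

m ≈ 0.00178 A·m²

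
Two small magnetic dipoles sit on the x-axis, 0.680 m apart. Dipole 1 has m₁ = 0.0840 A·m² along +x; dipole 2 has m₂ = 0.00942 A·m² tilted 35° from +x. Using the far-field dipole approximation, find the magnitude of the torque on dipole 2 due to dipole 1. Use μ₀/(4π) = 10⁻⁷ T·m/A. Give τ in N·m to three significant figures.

τ ≈ 2.89×10⁻¹⁰ N·m

Dipole B is on the axis of dipole A, so B₁ there is axial: B₁ = (μ₀/4π)·2m₁/r³ along +x.
B₁ = 2(10⁻⁷)(0.0840)/(0.680)³ = 5.343×10⁻⁸ T.
τ = m₂ B₁ sinθ.
τ = (0.00942)(5.343×10⁻⁸)·sin35° = 2.887×10⁻¹⁰ N·m.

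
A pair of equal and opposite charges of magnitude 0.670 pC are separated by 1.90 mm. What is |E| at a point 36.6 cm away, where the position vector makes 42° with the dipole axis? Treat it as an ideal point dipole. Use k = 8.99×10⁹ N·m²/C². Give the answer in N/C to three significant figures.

Dipole moment p = qd = (6.70×10⁻¹³ C)(0.00190 m) = 1.273×10⁻¹⁵ C·m.
At angle θ the dipole field magnitude is E = (kp/r³)·√(1 + 3cos²θ).
kp/r³ = (8.99×10⁹)(1.273×10⁻¹⁵) / (0.366)³ = 2.334×10⁻⁴ N/C.
√(1 + 3cos²42°) = √(1 + 3·0.5523) = √2.6568 ≈ 1.6300.
E ≈ 2.334×10⁻⁴ × 1.630 = 3.805×10⁻⁴ N/C.

E ≈ 3.80×10⁻⁴ N/C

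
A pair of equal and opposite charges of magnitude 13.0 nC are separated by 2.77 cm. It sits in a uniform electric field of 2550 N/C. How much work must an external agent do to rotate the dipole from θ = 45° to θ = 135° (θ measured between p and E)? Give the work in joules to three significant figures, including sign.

Dipole moment p = qd = (1.30×10⁻⁸ C)(0.0277 m) = 3.601×10⁻¹⁰ C·m.
W_ext = ΔU = U(θ₂) − U(θ₁) = −pE cosθ₂ − (−pE cosθ₁) = pE(cosθ₁ − cosθ₂).
W = (3.601×10⁻¹⁰)(2550)·(cos45° − cos135°) = (9.183×10⁻⁷)·(+1.4142) = 1.299×10⁻⁶ J.

W ≈ 1.30×10⁻⁶ J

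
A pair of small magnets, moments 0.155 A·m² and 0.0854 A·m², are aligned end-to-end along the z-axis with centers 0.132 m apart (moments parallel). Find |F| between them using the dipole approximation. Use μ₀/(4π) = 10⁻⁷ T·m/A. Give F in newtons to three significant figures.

On-axis B of dipole 1: B = (μ₀/4π)·2m₁/r³. Force on dipole 2: F = m₂·dB/dr.
dB/dr = −(μ₀/4π)·6m₁/r⁴, so |F| = (μ₀/4π)·6m₁m₂/r⁴.
F = 6(10⁻⁷)(0.155)(0.0854)/(0.132)⁴ = 2.616×10⁻⁵ N.

F ≈ 2.62×10⁻⁵ N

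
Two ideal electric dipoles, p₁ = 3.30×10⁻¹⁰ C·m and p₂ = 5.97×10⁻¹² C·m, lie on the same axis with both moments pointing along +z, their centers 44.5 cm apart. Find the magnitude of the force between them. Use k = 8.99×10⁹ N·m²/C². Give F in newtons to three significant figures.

F ≈ 2.71×10⁻⁹ N

On-axis field of dipole 1 at distance r: E = 2kp₁/r³. Force on dipole 2 is F = p₂·dE/dr (gradient along axis).
dE/dr = −6kp₁/r⁴, so |F| = 6kp₁p₂/r⁴ (attractive for aligned moments).
F = 6(8.99×10⁹)(3.30×10⁻¹⁰)(5.97×10⁻¹²)/(0.445)⁴ = 2.710×10⁻⁹ N.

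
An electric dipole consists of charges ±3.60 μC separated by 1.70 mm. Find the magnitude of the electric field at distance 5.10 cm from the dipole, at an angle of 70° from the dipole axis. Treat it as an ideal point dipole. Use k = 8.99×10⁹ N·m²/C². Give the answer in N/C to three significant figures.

E ≈ 4.82×10⁵ N/C

Dipole moment p = qd = (3.60×10⁻⁶ C)(0.00170 m) = 6.12×10⁻⁹ C·m.
At angle θ the dipole field magnitude is E = (kp/r³)·√(1 + 3cos²θ).
kp/r³ = (8.99×10⁹)(6.12×10⁻⁹) / (0.0510)³ = 4.148×10⁵ N/C.
√(1 + 3cos²70°) = √(1 + 3·0.1170) = √1.3509 ≈ 1.1623.
E ≈ 4.148×10⁵ × 1.162 = 4.821×10⁵ N/C.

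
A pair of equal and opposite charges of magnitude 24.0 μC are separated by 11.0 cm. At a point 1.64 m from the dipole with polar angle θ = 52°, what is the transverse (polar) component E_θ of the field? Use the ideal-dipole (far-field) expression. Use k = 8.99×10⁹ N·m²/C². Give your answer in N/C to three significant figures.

Dipole moment p = qd = (2.40×10⁻⁵ C)(0.110 m) = 2.64×10⁻⁶ C·m.
For a dipole, E_θ = (kp sinθ)/r³.
kp/r³ = (8.99×10⁹)(2.64×10⁻⁶)/(1.64)³ = 5381 N/C.
E_θ = 5381·sin52° = 4240 N/C.

E_θ ≈ 4240 N/C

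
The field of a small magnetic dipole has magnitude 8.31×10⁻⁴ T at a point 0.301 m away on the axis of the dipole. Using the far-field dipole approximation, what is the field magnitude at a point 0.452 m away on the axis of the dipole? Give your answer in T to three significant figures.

Dipole fields scale as 1/r³ in the far field; the geometry is the same at both points.
B₂ = B₁ · (r₁/r₂)³ = 8.31×10⁻⁴ · (0.301/0.452)³.
(r₁/r₂)³ = (0.6659)³ = 0.2953.
B₂ ≈ 2.454×10⁻⁴ T.

B ≈ 2.45×10⁻⁴ T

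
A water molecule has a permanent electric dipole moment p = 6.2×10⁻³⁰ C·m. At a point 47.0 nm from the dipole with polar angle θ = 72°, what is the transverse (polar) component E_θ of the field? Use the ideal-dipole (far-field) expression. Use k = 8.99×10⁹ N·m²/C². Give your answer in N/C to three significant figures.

E_θ ≈ 511 N/C

For a dipole, E_θ = (kp sinθ)/r³.
kp/r³ = (8.99×10⁹)(6.20×10⁻³⁰)/(4.70×10⁻⁸)³ = 536.9 N/C.
E_θ = 536.9·sin72° = 510.6 N/C.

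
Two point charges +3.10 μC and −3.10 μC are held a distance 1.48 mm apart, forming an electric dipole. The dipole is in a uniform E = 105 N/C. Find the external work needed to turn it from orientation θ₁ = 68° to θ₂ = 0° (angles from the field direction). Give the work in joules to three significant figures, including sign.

Dipole moment p = qd = (3.10×10⁻⁶ C)(0.00148 m) = 4.588×10⁻⁹ C·m.
W_ext = ΔU = U(θ₂) − U(θ₁) = −pE cosθ₂ − (−pE cosθ₁) = pE(cosθ₁ − cosθ₂).
W = (4.588×10⁻⁹)(105)·(cos68° − cos0°) = (4.817×10⁻⁷)·(-0.6254) = -3.013×10⁻⁷ J.

W ≈ -3.01×10⁻⁷ J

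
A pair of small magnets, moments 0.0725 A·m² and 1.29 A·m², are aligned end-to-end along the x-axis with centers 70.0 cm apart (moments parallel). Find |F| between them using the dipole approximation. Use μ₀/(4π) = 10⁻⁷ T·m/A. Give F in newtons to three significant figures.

On-axis B of dipole 1: B = (μ₀/4π)·2m₁/r³. Force on dipole 2: F = m₂·dB/dr.
dB/dr = −(μ₀/4π)·6m₁/r⁴, so |F| = (μ₀/4π)·6m₁m₂/r⁴.
F = 6(10⁻⁷)(0.0725)(1.29)/(0.700)⁴ = 2.337×10⁻⁷ N.

F ≈ 2.34×10⁻⁷ N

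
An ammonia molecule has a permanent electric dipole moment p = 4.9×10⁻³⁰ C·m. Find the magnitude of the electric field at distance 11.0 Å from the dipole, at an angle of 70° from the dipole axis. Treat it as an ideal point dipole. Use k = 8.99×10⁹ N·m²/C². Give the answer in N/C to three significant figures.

E ≈ 3.85×10⁷ N/C

At angle θ the dipole field magnitude is E = (kp/r³)·√(1 + 3cos²θ).
kp/r³ = (8.99×10⁹)(4.90×10⁻³⁰) / (1.10×10⁻⁹)³ = 3.310×10⁷ N/C.
√(1 + 3cos²70°) = √(1 + 3·0.1170) = √1.3509 ≈ 1.1623.
E ≈ 3.310×10⁷ × 1.162 = 3.847×10⁷ N/C.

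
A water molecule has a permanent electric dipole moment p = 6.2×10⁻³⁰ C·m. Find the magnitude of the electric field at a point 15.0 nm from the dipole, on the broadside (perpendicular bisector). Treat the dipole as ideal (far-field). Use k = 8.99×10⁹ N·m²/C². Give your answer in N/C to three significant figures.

E ≈ 1.65×10⁴ N/C

On the perpendicular bisector E = kp/r³ (half the axial value at the same distance).
E = (8.99×10⁹)(6.20×10⁻³⁰) / (1.50×10⁻⁸)³ = 1.651×10⁴ N/C.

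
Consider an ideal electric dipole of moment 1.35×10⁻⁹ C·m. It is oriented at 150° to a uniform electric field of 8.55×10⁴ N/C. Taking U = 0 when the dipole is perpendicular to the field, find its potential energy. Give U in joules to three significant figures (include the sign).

U = −p·E = −pE cosθ.
U = −(1.35×10⁻⁹)(8.55×10⁴)·cos150° = 9.996×10⁻⁵ J.

U ≈ 1.00×10⁻⁴ J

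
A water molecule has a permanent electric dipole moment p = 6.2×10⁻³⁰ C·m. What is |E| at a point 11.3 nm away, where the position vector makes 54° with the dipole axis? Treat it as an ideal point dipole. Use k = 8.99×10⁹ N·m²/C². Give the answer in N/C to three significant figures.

E ≈ 5.51×10⁴ N/C

At angle θ the dipole field magnitude is E = (kp/r³)·√(1 + 3cos²θ).
kp/r³ = (8.99×10⁹)(6.20×10⁻³⁰) / (1.13×10⁻⁸)³ = 3.863×10⁴ N/C.
√(1 + 3cos²54°) = √(1 + 3·0.3455) = √2.0365 ≈ 1.4271.
E ≈ 3.863×10⁴ × 1.427 = 5.513×10⁴ N/C.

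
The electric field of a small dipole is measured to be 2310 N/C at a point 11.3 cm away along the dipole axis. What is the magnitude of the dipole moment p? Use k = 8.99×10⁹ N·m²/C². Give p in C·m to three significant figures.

On axis E = 2kp/r³, so p = Er³/(2k).
p = (2310)·(0.113)³ / (2·8.99×10⁹) = 1.854×10⁻¹⁰ C·m.

p ≈ 1.85×10⁻¹⁰ C·m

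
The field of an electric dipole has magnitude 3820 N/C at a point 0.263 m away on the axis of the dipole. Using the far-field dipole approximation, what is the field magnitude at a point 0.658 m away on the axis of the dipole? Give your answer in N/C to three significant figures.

Dipole fields scale as 1/r³ in the far field; the geometry is the same at both points.
E₂ = E₁ · (r₁/r₂)³ = 3820 · (0.263/0.658)³.
(r₁/r₂)³ = (0.3997)³ = 0.06385.
E₂ ≈ 243.9 N/C.

E ≈ 244 N/C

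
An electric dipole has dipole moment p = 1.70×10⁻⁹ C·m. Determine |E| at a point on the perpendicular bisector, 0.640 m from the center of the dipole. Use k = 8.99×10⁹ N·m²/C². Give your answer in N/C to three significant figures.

E ≈ 58.3 N/C

In the equatorial plane E = kp/r³.
E = (8.99×10⁹)(1.70×10⁻⁹) / (0.640)³ = 58.30 N/C.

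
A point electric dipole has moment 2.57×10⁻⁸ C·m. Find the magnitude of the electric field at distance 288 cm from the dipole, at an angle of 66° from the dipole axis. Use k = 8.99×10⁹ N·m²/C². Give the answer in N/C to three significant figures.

E ≈ 11.8 N/C

At angle θ the dipole field magnitude is E = (kp/r³)·√(1 + 3cos²θ).
kp/r³ = (8.99×10⁹)(2.57×10⁻⁸) / (2.88)³ = 9.672 N/C.
√(1 + 3cos²66°) = √(1 + 3·0.1654) = √1.4963 ≈ 1.2232.
E ≈ 9.672 × 1.223 = 11.83 N/C.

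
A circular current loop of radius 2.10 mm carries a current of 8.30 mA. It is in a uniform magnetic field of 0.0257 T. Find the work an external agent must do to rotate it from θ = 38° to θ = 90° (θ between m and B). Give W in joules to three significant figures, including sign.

W ≈ 2.33×10⁻⁹ J

Magnetic moment m = IA = Iπa² = (0.00830)·π·(0.00210)² = 1.15×10⁻⁷ A·m².
W_ext = ΔU = −mB cosθ₂ + mB cosθ₁ = mB(cosθ₁ − cosθ₂).
W = (1.15×10⁻⁷)(0.0257)·(cos38° − cos90°) = (2.956×10⁻⁹)·(+0.7880) = 2.329×10⁻⁹ J.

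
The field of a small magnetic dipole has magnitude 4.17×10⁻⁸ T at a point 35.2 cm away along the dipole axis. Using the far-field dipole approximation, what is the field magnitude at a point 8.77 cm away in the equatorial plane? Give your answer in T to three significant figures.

Dipole fields scale as 1/r³ in the far field.
The axial field is twice the equatorial field at the same r, so the geometry factor is 1/2.
B₂ = B₁ · (1/2) · (r₁/r₂)³ = 4.17×10⁻⁸ · 0.5 · (35.2/8.77)³.
(r₁/r₂)³ = (4.014)³ = 64.66.
B₂ ≈ 1.348×10⁻⁶ T.

B ≈ 1.35×10⁻⁶ T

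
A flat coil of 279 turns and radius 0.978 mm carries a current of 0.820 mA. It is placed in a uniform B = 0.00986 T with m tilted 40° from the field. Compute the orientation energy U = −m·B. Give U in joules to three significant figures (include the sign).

m = NIA = NIπa² = 279·(8.20×10⁻⁴)·π·(9.78×10⁻⁴)² = 6.875×10⁻⁷ A·m².
U = −m·B = −mB cosθ.
U = −(6.875×10⁻⁷)(0.00986)·cos40° = -5.193×10⁻⁹ J.

U ≈ -5.19×10⁻⁹ J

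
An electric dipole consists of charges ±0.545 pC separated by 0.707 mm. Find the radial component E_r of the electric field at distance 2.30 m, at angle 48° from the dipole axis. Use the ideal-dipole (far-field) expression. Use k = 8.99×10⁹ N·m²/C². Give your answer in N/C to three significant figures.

Dipole moment p = qd = (5.45×10⁻¹³ C)(7.07×10⁻⁴ m) = 3.853×10⁻¹⁶ C·m.
For a dipole, E_r = (2kp cosθ)/r³.
kp/r³ = (8.99×10⁹)(3.853×10⁻¹⁶)/(2.30)³ = 2.847×10⁻⁷ N/C.
E_r = 2·2.847×10⁻⁷·cos48° = 3.810×10⁻⁷ N/C.

E_r ≈ 3.81×10⁻⁷ N/C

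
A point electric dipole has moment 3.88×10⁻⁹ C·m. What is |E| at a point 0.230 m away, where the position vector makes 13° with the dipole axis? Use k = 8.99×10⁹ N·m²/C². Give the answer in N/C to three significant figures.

E ≈ 5620 N/C

At angle θ the dipole field magnitude is E = (kp/r³)·√(1 + 3cos²θ).
kp/r³ = (8.99×10⁹)(3.88×10⁻⁹) / (0.230)³ = 2867 N/C.
√(1 + 3cos²13°) = √(1 + 3·0.9494) = √3.8482 ≈ 1.9617.
E ≈ 2867 × 1.962 = 5624 N/C.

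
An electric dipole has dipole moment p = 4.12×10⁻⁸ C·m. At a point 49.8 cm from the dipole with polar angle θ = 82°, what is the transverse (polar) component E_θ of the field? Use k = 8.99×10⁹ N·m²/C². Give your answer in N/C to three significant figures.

For a dipole, E_θ = (kp sinθ)/r³.
kp/r³ = (8.99×10⁹)(4.12×10⁻⁸)/(0.498)³ = 2999 N/C.
E_θ = 2999·sin82° = 2970 N/C.

E_θ ≈ 2970 N/C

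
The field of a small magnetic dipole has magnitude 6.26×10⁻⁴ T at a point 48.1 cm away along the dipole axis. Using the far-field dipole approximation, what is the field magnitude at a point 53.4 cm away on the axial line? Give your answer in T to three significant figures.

B ≈ 4.57×10⁻⁴ T

Dipole fields scale as 1/r³ in the far field; the geometry is the same at both points.
B₂ = B₁ · (r₁/r₂)³ = 6.26×10⁻⁴ · (48.1/53.4)³.
(r₁/r₂)³ = (0.9007)³ = 0.7308.
B₂ ≈ 4.575×10⁻⁴ T.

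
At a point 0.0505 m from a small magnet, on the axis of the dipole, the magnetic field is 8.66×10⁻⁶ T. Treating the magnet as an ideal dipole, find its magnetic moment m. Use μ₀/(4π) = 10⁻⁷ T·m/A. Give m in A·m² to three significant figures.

m ≈ 0.00558 A·m²

On axis B = (μ₀/4π)·2m/r³, so m = Br³·4π/(μ₀·2).
m = (8.66×10⁻⁶)·(0.0505)³ / (2·10⁻⁷) = 0.005577 A·m².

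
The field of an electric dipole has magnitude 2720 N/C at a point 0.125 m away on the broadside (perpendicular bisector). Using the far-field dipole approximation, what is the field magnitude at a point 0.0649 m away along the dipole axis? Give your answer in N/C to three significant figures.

Dipole fields scale as 1/r³ in the far field.
The axial field is twice the equatorial field at the same r, so the geometry factor is 2/1.
E₂ = E₁ · (2/1) · (r₁/r₂)³ = 2720 · 2 · (0.125/0.0649)³.
(r₁/r₂)³ = (1.926)³ = 7.145.
E₂ ≈ 3.887×10⁴ N/C.

E ≈ 3.89×10⁴ N/C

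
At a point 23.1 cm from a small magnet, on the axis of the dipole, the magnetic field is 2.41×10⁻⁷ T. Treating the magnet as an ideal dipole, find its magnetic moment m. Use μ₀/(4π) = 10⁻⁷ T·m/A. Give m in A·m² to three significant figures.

On axis B = (μ₀/4π)·2m/r³, so m = Br³·4π/(μ₀·2).
m = (2.41×10⁻⁷)·(0.231)³ / (2·10⁻⁷) = 0.01485 A·m².

m ≈ 0.0149 A·m²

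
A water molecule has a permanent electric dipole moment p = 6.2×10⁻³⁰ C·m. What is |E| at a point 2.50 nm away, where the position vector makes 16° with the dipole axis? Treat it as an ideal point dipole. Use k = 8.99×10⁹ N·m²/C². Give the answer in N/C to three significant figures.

E ≈ 6.93×10⁶ N/C

At angle θ the dipole field magnitude is E = (kp/r³)·√(1 + 3cos²θ).
kp/r³ = (8.99×10⁹)(6.20×10⁻³⁰) / (2.50×10⁻⁹)³ = 3.567×10⁶ N/C.
√(1 + 3cos²16°) = √(1 + 3·0.9240) = √3.7721 ≈ 1.9422.
E ≈ 3.567×10⁶ × 1.942 = 6.928×10⁶ N/C.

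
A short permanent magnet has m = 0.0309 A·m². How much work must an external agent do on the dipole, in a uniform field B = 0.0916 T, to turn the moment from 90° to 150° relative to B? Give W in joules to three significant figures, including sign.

W_ext = ΔU = −mB cosθ₂ + mB cosθ₁ = mB(cosθ₁ − cosθ₂).
W = (0.0309)(0.0916)·(cos90° − cos150°) = (0.002830)·(+0.8660) = 0.002451 J.

W ≈ 0.00245 J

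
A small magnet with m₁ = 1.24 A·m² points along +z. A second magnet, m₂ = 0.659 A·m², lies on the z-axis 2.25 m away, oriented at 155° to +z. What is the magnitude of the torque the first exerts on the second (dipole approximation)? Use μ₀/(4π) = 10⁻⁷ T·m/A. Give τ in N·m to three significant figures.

Dipole B is on the axis of dipole A, so B₁ there is axial: B₁ = (μ₀/4π)·2m₁/r³ along +z.
B₁ = 2(10⁻⁷)(1.24)/(2.25)³ = 2.177×10⁻⁸ T.
τ = m₂ B₁ sinθ.
τ = (0.659)(2.177×10⁻⁸)·sin155° = 6.064×10⁻⁹ N·m.

τ ≈ 6.06×10⁻⁹ N·m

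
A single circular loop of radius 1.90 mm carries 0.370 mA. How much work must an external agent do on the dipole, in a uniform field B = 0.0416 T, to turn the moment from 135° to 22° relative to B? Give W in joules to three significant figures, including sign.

Magnetic moment m = IA = Iπa² = (3.70×10⁻⁴)·π·(0.00190)² = 4.196×10⁻⁹ A·m².
W_ext = ΔU = −mB cosθ₂ + mB cosθ₁ = mB(cosθ₁ − cosθ₂).
W = (4.196×10⁻⁹)(0.0416)·(cos135° − cos22°) = (1.746×10⁻¹⁰)·(-1.6343) = -2.853×10⁻¹⁰ J.

W ≈ -2.85×10⁻¹⁰ J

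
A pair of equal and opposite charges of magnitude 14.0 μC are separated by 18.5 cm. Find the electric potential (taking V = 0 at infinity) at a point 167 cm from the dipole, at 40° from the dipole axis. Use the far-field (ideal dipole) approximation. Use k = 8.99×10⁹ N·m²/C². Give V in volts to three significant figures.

Dipole moment p = qd = (1.40×10⁻⁵ C)(0.185 m) = 2.59×10⁻⁶ C·m.
The dipole potential is V = kp cosθ / r².
V = (8.99×10⁹)(2.59×10⁻⁶)·cos40° / (1.67)² = 6396 V.

V ≈ 6400 V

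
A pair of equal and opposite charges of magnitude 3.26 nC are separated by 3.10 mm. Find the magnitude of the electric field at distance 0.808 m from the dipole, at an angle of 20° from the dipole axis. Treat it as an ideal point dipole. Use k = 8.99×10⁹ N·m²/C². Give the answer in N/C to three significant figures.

Dipole moment p = qd = (3.26×10⁻⁹ C)(0.00310 m) = 1.011×10⁻¹¹ C·m.
At angle θ the dipole field magnitude is E = (kp/r³)·√(1 + 3cos²θ).
kp/r³ = (8.99×10⁹)(1.011×10⁻¹¹) / (0.808)³ = 0.1723 N/C.
√(1 + 3cos²20°) = √(1 + 3·0.8830) = √3.6491 ≈ 1.9103.
E ≈ 0.1723 × 1.910 = 0.3291 N/C.

E ≈ 0.329 N/C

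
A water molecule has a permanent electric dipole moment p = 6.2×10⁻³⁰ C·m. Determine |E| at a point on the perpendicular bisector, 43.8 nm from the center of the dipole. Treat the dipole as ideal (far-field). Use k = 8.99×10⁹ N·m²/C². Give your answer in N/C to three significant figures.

E ≈ 663 N/C

On the perpendicular bisector E = kp/r³ (half the axial value at the same distance).
E = (8.99×10⁹)(6.20×10⁻³⁰) / (4.38×10⁻⁸)³ = 663.3 N/C.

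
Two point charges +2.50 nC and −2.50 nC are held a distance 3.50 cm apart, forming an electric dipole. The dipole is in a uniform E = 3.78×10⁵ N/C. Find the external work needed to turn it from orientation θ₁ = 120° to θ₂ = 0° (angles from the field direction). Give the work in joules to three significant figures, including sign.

W ≈ -4.96×10⁻⁵ J

Dipole moment p = qd = (2.50×10⁻⁹ C)(0.0350 m) = 8.75×10⁻¹¹ C·m.
W_ext = ΔU = U(θ₂) − U(θ₁) = −pE cosθ₂ − (−pE cosθ₁) = pE(cosθ₁ − cosθ₂).
W = (8.75×10⁻¹¹)(3.78×10⁵)·(cos120° − cos0°) = (3.307×10⁻⁵)·(-1.5000) = -4.961×10⁻⁵ J.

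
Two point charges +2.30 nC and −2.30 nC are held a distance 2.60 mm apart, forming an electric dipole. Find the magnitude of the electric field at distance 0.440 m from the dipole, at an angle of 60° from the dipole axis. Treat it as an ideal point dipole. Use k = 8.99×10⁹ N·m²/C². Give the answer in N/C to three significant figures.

E ≈ 0.835 N/C

Dipole moment p = qd = (2.30×10⁻⁹ C)(0.00260 m) = 5.98×10⁻¹² C·m.
At angle θ the dipole field magnitude is E = (kp/r³)·√(1 + 3cos²θ).
kp/r³ = (8.99×10⁹)(5.98×10⁻¹²) / (0.440)³ = 0.6311 N/C.
√(1 + 3cos²60°) = √(1 + 3·0.2500) = √1.7500 ≈ 1.3229.
E ≈ 0.6311 × 1.323 = 0.8349 N/C.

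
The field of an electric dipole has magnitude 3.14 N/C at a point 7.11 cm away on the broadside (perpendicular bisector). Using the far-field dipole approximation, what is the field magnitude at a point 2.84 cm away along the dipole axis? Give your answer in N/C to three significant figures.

E ≈ 98.5 N/C

Dipole fields scale as 1/r³ in the far field.
The axial field is twice the equatorial field at the same r, so the geometry factor is 2/1.
E₂ = E₁ · (2/1) · (r₁/r₂)³ = 3.14 · 2 · (7.11/2.84)³.
(r₁/r₂)³ = (2.504)³ = 15.69.
E₂ ≈ 98.54 N/C.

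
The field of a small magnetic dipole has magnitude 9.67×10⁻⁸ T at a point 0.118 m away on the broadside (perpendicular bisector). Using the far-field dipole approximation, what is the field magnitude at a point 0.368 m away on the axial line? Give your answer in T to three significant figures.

Dipole fields scale as 1/r³ in the far field.
The axial field is twice the equatorial field at the same r, so the geometry factor is 2/1.
B₂ = B₁ · (2/1) · (r₁/r₂)³ = 9.67×10⁻⁸ · 2 · (0.118/0.368)³.
(r₁/r₂)³ = (0.3207)³ = 0.03297.
B₂ ≈ 6.376×10⁻⁹ T.

B ≈ 6.38×10⁻⁹ T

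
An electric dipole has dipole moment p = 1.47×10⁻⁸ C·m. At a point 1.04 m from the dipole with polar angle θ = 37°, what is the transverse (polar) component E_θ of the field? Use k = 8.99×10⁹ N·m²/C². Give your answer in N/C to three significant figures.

E_θ ≈ 70.7 N/C

For a dipole, E_θ = (kp sinθ)/r³.
kp/r³ = (8.99×10⁹)(1.47×10⁻⁸)/(1.04)³ = 117.5 N/C.
E_θ = 117.5·sin37° = 70.70 N/C.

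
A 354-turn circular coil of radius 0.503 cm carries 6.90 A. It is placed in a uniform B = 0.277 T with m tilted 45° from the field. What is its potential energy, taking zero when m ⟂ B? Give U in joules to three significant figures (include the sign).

U ≈ -0.0380 J

m = NIA = NIπa² = 354·(6.90)·π·(0.00503)² = 0.1942 A·m².
U = −m·B = −mB cosθ.
U = −(0.1942)(0.277)·cos45° = -0.03804 J.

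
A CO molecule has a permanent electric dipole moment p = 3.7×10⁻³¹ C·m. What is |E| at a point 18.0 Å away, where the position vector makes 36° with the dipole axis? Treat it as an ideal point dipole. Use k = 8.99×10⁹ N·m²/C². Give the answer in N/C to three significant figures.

At angle θ the dipole field magnitude is E = (kp/r³)·√(1 + 3cos²θ).
kp/r³ = (8.99×10⁹)(3.70×10⁻³¹) / (1.80×10⁻⁹)³ = 5.704×10⁵ N/C.
√(1 + 3cos²36°) = √(1 + 3·0.6545) = √2.9635 ≈ 1.7215.
E ≈ 5.704×10⁵ × 1.721 = 9.819×10⁵ N/C.

E ≈ 9.82×10⁵ N/C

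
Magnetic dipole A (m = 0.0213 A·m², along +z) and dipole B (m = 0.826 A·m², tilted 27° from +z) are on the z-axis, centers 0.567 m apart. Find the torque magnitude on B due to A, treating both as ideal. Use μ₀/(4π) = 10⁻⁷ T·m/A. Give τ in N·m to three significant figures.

τ ≈ 8.76×10⁻⁹ N·m

Dipole B is on the axis of dipole A, so B₁ there is axial: B₁ = (μ₀/4π)·2m₁/r³ along +z.
B₁ = 2(10⁻⁷)(0.0213)/(0.567)³ = 2.337×10⁻⁸ T.
τ = m₂ B₁ sinθ.
τ = (0.826)(2.337×10⁻⁸)·sin27° = 8.764×10⁻⁹ N·m.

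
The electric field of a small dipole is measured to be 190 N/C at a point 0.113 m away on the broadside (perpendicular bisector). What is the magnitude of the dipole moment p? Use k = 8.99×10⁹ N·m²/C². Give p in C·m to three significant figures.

In the equatorial plane E = kp/r³, so p = Er³/(k).
p = (190)·(0.113)³ / (8.99×10⁹) = 3.050×10⁻¹¹ C·m.

p ≈ 3.05×10⁻¹¹ C·m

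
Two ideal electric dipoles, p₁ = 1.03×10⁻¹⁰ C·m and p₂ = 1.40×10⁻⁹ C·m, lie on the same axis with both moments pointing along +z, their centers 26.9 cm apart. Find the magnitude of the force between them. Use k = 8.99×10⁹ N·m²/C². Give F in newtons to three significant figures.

On-axis field of dipole 1 at distance r: E = 2kp₁/r³. Force on dipole 2 is F = p₂·dE/dr (gradient along axis).
dE/dr = −6kp₁/r⁴, so |F| = 6kp₁p₂/r⁴ (attractive for aligned moments).
F = 6(8.99×10⁹)(1.03×10⁻¹⁰)(1.40×10⁻⁹)/(0.269)⁴ = 1.485×10⁻⁶ N.

F ≈ 1.49×10⁻⁶ N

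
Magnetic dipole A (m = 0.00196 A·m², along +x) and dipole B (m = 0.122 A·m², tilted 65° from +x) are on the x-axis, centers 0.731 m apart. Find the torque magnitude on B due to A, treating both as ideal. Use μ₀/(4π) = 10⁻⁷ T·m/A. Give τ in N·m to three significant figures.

τ ≈ 1.11×10⁻¹⁰ N·m

Dipole B is on the axis of dipole A, so B₁ there is axial: B₁ = (μ₀/4π)·2m₁/r³ along +x.
B₁ = 2(10⁻⁷)(0.00196)/(0.731)³ = 1.004×10⁻⁹ T.
τ = m₂ B₁ sinθ.
τ = (0.122)(1.004×10⁻⁹)·sin65° = 1.110×10⁻¹⁰ N·m.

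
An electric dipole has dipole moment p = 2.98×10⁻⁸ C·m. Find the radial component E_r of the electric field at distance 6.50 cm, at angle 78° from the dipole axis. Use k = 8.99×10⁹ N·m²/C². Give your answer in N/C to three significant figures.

E_r ≈ 4.06×10⁵ N/C

For a dipole, E_r = (2kp cosθ)/r³.
kp/r³ = (8.99×10⁹)(2.98×10⁻⁸)/(0.0650)³ = 9.755×10⁵ N/C.
E_r = 2·9.755×10⁵·cos78° = 4.056×10⁵ N/C.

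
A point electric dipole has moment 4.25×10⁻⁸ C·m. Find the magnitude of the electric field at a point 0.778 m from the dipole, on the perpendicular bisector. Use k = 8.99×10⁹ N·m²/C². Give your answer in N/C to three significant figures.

On the perpendicular bisector E = kp/r³ (half the axial value at the same distance).
E = (8.99×10⁹)(4.25×10⁻⁸) / (0.778)³ = 811.4 N/C.

E ≈ 811 N/C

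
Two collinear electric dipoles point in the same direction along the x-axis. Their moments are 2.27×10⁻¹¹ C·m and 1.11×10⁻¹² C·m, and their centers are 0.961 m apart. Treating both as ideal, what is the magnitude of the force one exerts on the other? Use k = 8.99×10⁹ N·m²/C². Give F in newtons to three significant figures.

F ≈ 1.59×10⁻¹² N

On-axis field of dipole 1 at distance r: E = 2kp₁/r³. Force on dipole 2 is F = p₂·dE/dr (gradient along axis).
dE/dr = −6kp₁/r⁴, so |F| = 6kp₁p₂/r⁴ (attractive for aligned moments).
F = 6(8.99×10⁹)(2.27×10⁻¹¹)(1.11×10⁻¹²)/(0.961)⁴ = 1.594×10⁻¹² N.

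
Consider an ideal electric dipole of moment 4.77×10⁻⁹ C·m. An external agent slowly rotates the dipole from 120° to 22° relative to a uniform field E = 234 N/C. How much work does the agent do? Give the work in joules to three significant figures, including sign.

W_ext = ΔU = U(θ₂) − U(θ₁) = −pE cosθ₂ − (−pE cosθ₁) = pE(cosθ₁ − cosθ₂).
W = (4.77×10⁻⁹)(234)·(cos120° − cos22°) = (1.116×10⁻⁶)·(-1.4272) = -1.593×10⁻⁶ J.

W ≈ -1.59×10⁻⁶ J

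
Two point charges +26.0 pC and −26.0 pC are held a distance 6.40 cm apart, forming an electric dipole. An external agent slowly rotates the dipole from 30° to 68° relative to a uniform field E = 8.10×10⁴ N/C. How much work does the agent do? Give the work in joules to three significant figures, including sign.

W ≈ 6.62×10⁻⁸ J

Dipole moment p = qd = (2.60×10⁻¹¹ C)(0.0640 m) = 1.664×10⁻¹² C·m.
W_ext = ΔU = U(θ₂) − U(θ₁) = −pE cosθ₂ − (−pE cosθ₁) = pE(cosθ₁ − cosθ₂).
W = (1.664×10⁻¹²)(8.10×10⁴)·(cos30° − cos68°) = (1.348×10⁻⁷)·(+0.4914) = 6.624×10⁻⁸ J.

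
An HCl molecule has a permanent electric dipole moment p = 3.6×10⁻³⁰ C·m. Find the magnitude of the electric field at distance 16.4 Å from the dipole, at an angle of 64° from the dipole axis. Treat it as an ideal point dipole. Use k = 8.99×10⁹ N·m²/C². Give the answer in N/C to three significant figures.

At angle θ the dipole field magnitude is E = (kp/r³)·√(1 + 3cos²θ).
kp/r³ = (8.99×10⁹)(3.60×10⁻³⁰) / (1.64×10⁻⁹)³ = 7.337×10⁶ N/C.
√(1 + 3cos²64°) = √(1 + 3·0.1922) = √1.5765 ≈ 1.2556.
E ≈ 7.337×10⁶ × 1.256 = 9.213×10⁶ N/C.

E ≈ 9.21×10⁶ N/C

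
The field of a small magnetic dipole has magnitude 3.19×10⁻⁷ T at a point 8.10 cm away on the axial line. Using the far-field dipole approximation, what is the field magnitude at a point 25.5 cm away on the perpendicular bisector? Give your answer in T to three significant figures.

Dipole fields scale as 1/r³ in the far field.
The axial field is twice the equatorial field at the same r, so the geometry factor is 1/2.
B₂ = B₁ · (1/2) · (r₁/r₂)³ = 3.19×10⁻⁷ · 0.5 · (8.10/25.5)³.
(r₁/r₂)³ = (0.3176)³ = 0.03205.
B₂ ≈ 5.112×10⁻⁹ T.

B ≈ 5.11×10⁻⁹ T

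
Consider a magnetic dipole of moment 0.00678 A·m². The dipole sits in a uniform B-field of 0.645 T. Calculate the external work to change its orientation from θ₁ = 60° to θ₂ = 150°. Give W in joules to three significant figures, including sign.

W ≈ 0.00597 J

W_ext = ΔU = −mB cosθ₂ + mB cosθ₁ = mB(cosθ₁ − cosθ₂).
W = (0.00678)(0.645)·(cos60° − cos150°) = (0.004373)·(+1.3660) = 0.005974 J.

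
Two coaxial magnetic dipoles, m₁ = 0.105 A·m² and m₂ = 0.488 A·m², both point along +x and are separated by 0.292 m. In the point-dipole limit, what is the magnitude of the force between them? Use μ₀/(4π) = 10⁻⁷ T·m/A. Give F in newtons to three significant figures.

F ≈ 4.23×10⁻⁶ N

On-axis B of dipole 1: B = (μ₀/4π)·2m₁/r³. Force on dipole 2: F = m₂·dB/dr.
dB/dr = −(μ₀/4π)·6m₁/r⁴, so |F| = (μ₀/4π)·6m₁m₂/r⁴.
F = 6(10⁻⁷)(0.105)(0.488)/(0.292)⁴ = 4.229×10⁻⁶ N.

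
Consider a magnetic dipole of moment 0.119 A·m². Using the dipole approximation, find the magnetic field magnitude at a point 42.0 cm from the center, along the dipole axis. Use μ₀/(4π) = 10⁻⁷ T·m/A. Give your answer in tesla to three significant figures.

B ≈ 3.21×10⁻⁷ T

On axis B = (μ₀/4π)·2m/r³.
B = 2·(10⁻⁷)·(0.119) / (0.420)³ = 3.212×10⁻⁷ T.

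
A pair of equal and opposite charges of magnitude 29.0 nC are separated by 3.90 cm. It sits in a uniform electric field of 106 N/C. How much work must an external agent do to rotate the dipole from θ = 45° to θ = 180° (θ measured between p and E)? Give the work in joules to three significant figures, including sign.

W ≈ 2.05×10⁻⁷ J

Dipole moment p = qd = (2.90×10⁻⁸ C)(0.0390 m) = 1.131×10⁻⁹ C·m.
W_ext = ΔU = U(θ₂) − U(θ₁) = −pE cosθ₂ − (−pE cosθ₁) = pE(cosθ₁ − cosθ₂).
W = (1.131×10⁻⁹)(106)·(cos45° − cos180°) = (1.199×10⁻⁷)·(+1.7071) = 2.047×10⁻⁷ J.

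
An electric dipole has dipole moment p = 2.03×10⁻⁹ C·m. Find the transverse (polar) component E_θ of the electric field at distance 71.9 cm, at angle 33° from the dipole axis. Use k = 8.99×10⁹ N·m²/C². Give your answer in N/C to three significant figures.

For a dipole, E_θ = (kp sinθ)/r³.
kp/r³ = (8.99×10⁹)(2.03×10⁻⁹)/(0.719)³ = 49.10 N/C.
E_θ = 49.10·sin33° = 26.74 N/C.

E_θ ≈ 26.7 N/C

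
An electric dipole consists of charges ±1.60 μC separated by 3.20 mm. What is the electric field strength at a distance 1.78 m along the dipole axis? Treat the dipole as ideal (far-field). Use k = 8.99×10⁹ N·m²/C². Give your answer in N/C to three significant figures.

Dipole moment p = qd = (1.60×10⁻⁶ C)(0.00320 m) = 5.12×10⁻⁹ C·m.
On the dipole axis E = 2kp/r³.
E = 2·(8.99×10⁹)(5.12×10⁻⁹) / (1.78)³ = 16.32 N/C.

E ≈ 16.3 N/C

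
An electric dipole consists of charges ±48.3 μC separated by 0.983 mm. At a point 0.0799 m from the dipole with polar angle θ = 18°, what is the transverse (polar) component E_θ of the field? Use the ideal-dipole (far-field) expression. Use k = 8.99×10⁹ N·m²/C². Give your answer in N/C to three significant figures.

E_θ ≈ 2.59×10⁵ N/C

Dipole moment p = qd = (4.83×10⁻⁵ C)(9.83×10⁻⁴ m) = 4.748×10⁻⁸ C·m.
For a dipole, E_θ = (kp sinθ)/r³.
kp/r³ = (8.99×10⁹)(4.748×10⁻⁸)/(0.0799)³ = 8.368×10⁵ N/C.
E_θ = 8.368×10⁵·sin18° = 2.586×10⁵ N/C.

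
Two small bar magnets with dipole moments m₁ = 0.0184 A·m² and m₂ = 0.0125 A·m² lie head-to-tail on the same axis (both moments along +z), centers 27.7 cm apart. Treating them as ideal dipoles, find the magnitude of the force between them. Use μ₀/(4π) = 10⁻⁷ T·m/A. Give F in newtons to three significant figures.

F ≈ 2.34×10⁻⁸ N

On-axis B of dipole 1: B = (μ₀/4π)·2m₁/r³. Force on dipole 2: F = m₂·dB/dr.
dB/dr = −(μ₀/4π)·6m₁/r⁴, so |F| = (μ₀/4π)·6m₁m₂/r⁴.
F = 6(10⁻⁷)(0.0184)(0.0125)/(0.277)⁴ = 2.344×10⁻⁸ N.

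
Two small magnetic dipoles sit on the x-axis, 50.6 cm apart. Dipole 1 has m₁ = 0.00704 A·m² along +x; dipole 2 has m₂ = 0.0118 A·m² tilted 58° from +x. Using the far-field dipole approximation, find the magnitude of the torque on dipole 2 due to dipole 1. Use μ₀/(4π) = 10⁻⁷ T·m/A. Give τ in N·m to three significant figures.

Dipole B is on the axis of dipole A, so B₁ there is axial: B₁ = (μ₀/4π)·2m₁/r³ along +x.
B₁ = 2(10⁻⁷)(0.00704)/(0.506)³ = 1.087×10⁻⁸ T.
τ = m₂ B₁ sinθ.
τ = (0.0118)(1.087×10⁻⁸)·sin58° = 1.088×10⁻¹⁰ N·m.

τ ≈ 1.09×10⁻¹⁰ N·m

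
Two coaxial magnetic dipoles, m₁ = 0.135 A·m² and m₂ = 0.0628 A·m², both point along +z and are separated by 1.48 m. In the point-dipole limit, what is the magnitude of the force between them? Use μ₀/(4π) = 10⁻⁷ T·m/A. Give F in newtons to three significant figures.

On-axis B of dipole 1: B = (μ₀/4π)·2m₁/r³. Force on dipole 2: F = m₂·dB/dr.
dB/dr = −(μ₀/4π)·6m₁/r⁴, so |F| = (μ₀/4π)·6m₁m₂/r⁴.
F = 6(10⁻⁷)(0.135)(0.0628)/(1.48)⁴ = 1.060×10⁻⁹ N.

F ≈ 1.06×10⁻⁹ N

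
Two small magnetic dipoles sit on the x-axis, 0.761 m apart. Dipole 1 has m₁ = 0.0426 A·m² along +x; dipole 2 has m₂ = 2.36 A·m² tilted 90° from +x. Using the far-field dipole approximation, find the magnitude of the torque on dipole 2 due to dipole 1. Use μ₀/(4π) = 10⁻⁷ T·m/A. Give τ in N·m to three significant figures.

Dipole B is on the axis of dipole A, so B₁ there is axial: B₁ = (μ₀/4π)·2m₁/r³ along +x.
B₁ = 2(10⁻⁷)(0.0426)/(0.761)³ = 1.933×10⁻⁸ T.
τ = m₂ B₁ sinθ.
τ = (2.36)(1.933×10⁻⁸)·sin90° = 4.562×10⁻⁸ N·m.

τ ≈ 4.56×10⁻⁸ N·m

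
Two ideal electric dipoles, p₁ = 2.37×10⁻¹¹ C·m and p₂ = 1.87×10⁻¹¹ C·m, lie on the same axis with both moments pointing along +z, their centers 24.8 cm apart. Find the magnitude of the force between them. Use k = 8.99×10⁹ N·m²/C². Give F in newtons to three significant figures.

F ≈ 6.32×10⁻⁹ N

On-axis field of dipole 1 at distance r: E = 2kp₁/r³. Force on dipole 2 is F = p₂·dE/dr (gradient along axis).
dE/dr = −6kp₁/r⁴, so |F| = 6kp₁p₂/r⁴ (attractive for aligned moments).
F = 6(8.99×10⁹)(2.37×10⁻¹¹)(1.87×10⁻¹¹)/(0.248)⁴ = 6.320×10⁻⁹ N.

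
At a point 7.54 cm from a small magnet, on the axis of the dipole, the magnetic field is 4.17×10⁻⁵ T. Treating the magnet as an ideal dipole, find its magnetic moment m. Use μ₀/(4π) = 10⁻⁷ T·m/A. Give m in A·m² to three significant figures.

On axis B = (μ₀/4π)·2m/r³, so m = Br³·4π/(μ₀·2).
m = (4.17×10⁻⁵)·(0.0754)³ / (2·10⁻⁷) = 0.08938 A·m².

m ≈ 0.0894 A·m²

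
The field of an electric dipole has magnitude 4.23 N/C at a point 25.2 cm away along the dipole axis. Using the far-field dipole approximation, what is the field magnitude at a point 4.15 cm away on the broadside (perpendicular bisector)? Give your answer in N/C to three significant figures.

E ≈ 474 N/C

Dipole fields scale as 1/r³ in the far field.
The axial field is twice the equatorial field at the same r, so the geometry factor is 1/2.
E₂ = E₁ · (1/2) · (r₁/r₂)³ = 4.23 · 0.5 · (25.2/4.15)³.
(r₁/r₂)³ = (6.072)³ = 223.9.
E₂ ≈ 473.6 N/C.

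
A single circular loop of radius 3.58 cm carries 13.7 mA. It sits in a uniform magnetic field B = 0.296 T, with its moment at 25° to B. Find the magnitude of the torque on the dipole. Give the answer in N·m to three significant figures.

τ ≈ 6.90×10⁻⁶ N·m

Magnetic moment m = IA = Iπa² = (0.0137)·π·(0.0358)² = 5.516×10⁻⁵ A·m².
Torque on a magnetic dipole: τ = mB sinθ.
τ = (5.516×10⁻⁵)(0.296)·sin25° = 6.900×10⁻⁶ N·m.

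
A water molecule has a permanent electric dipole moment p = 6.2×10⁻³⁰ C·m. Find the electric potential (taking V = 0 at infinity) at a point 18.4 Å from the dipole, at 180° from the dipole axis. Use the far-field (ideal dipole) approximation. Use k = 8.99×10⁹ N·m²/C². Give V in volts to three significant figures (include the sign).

V ≈ -0.0165 V

The dipole potential is V = kp cosθ / r².
V = (8.99×10⁹)(6.20×10⁻³⁰)·cos180° / (1.84×10⁻⁹)² = -0.01646 V.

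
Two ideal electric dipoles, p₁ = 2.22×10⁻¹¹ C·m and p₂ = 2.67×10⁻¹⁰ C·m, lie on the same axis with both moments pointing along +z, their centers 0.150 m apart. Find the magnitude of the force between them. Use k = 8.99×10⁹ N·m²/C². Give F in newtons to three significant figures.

F ≈ 6.32×10⁻⁷ N

On-axis field of dipole 1 at distance r: E = 2kp₁/r³. Force on dipole 2 is F = p₂·dE/dr (gradient along axis).
dE/dr = −6kp₁/r⁴, so |F| = 6kp₁p₂/r⁴ (attractive for aligned moments).
F = 6(8.99×10⁹)(2.22×10⁻¹¹)(2.67×10⁻¹⁰)/(0.150)⁴ = 6.316×10⁻⁷ N.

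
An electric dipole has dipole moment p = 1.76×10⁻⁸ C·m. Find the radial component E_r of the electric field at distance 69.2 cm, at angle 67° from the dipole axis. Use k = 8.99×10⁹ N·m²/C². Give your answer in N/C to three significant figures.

E_r ≈ 373 N/C

For a dipole, E_r = (2kp cosθ)/r³.
kp/r³ = (8.99×10⁹)(1.76×10⁻⁸)/(0.692)³ = 477.5 N/C.
E_r = 2·477.5·cos67° = 373.1 N/C.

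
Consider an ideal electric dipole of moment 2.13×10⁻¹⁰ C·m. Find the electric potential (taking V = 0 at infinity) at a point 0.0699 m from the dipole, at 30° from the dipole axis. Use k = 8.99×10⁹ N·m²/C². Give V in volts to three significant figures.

V ≈ 339 V

The dipole potential is V = kp cosθ / r².
V = (8.99×10⁹)(2.13×10⁻¹⁰)·cos30° / (0.0699)² = 339.4 V.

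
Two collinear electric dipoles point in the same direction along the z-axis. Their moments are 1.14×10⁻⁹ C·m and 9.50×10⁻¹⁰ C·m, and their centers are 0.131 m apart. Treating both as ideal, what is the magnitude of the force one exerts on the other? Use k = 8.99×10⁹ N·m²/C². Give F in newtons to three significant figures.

F ≈ 1.98×10⁻⁴ N

On-axis field of dipole 1 at distance r: E = 2kp₁/r³. Force on dipole 2 is F = p₂·dE/dr (gradient along axis).
dE/dr = −6kp₁/r⁴, so |F| = 6kp₁p₂/r⁴ (attractive for aligned moments).
F = 6(8.99×10⁹)(1.14×10⁻⁹)(9.50×10⁻¹⁰)/(0.131)⁴ = 1.984×10⁻⁴ N.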